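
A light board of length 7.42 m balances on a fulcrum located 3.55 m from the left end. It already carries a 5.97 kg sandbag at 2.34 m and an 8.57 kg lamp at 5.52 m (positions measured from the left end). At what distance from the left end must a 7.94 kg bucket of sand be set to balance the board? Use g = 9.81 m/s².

Sum moments about the fulcrum (at 3.55 m from the left end) (the support reaction has zero arm there).
Sandbag: 5.97 × 9.81 = 58.57 N down at 2.34 m → arm 1.21 m, τ = 58.57 × 1.21 = 70.87 N·m counterclockwise.
Lamp: 8.57 × 9.81 = 84.07 N down at 5.52 m → arm 1.97 m, τ = 84.07 × 1.97 = 165.6 N·m clockwise.
Net moment of existing loads = 94.73 N·m clockwise.
The bucket of sand weighs 7.94 × 9.81 = 77.89 N and must supply an equal counterclockwise moment, so its lever arm about the fulcrum is 94.73 / 77.89 = 1.22 m.
That puts it at 3.55 − 1.22 = 2.33 m from the left end.

x ≈ 2.33 m from the left end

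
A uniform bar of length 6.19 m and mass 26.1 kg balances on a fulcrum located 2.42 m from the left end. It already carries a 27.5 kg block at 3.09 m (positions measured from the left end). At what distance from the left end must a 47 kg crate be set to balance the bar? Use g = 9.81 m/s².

x ≈ 1.65 m from the left end

Taking torques about the fulcrum (at 2.42 m from the left end):
Beam weight: 26.1 × 9.81 = 256 N down at 3.095 m → arm 0.675 m, τ = 256 × 0.675 = 172.8 N·m clockwise.
Block: 27.5 × 9.81 = 269.8 N down at 3.09 m → arm 0.67 m, τ = 269.8 × 0.67 = 180.8 N·m clockwise.
Net moment of existing loads = 353.6 N·m clockwise.
The crate weighs 47 × 9.81 = 461.1 N and must supply an equal counterclockwise moment, so its lever arm about the fulcrum is 353.6 / 461.1 = 0.767 m.
That puts it at 2.42 − 0.767 = 1.65 m from the left end.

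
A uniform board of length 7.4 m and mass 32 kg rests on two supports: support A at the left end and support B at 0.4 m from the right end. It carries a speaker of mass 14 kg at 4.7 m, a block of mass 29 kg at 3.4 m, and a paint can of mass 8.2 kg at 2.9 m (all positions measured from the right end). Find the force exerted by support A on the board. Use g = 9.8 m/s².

Take moments about support B.
Beam weight: 32 × 9.8 = 313.6 N down at 3.7 m → arm 3.3 m, τ = 313.6 × 3.3 = 1035 N·m counterclockwise.
Speaker: 14 × 9.8 = 137.2 N down at 4.7 m → arm 4.3 m, τ = 137.2 × 4.3 = 590 N·m counterclockwise.
Block: 29 × 9.8 = 284.2 N down at 3.4 m → arm 3 m, τ = 284.2 × 3 = 852.6 N·m counterclockwise.
Paint can: 8.2 × 9.8 = 80.36 N down at 2.9 m → arm 2.5 m, τ = 80.36 × 2.5 = 200.9 N·m counterclockwise.
Net load moment about support B = 2678 N·m counterclockwise.
Reaction R at support A is upward at 7.4 m, arm 7 m → moment R × 7 clockwise.
For rotational equilibrium, R × 7 = 2678, so R = 383 N.

R_A ≈ 383 N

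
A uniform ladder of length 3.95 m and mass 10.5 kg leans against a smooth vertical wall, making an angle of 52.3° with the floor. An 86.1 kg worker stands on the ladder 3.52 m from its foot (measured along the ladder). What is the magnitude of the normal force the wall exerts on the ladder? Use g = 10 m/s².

N_wall ≈ 634 N

Sum moments about the foot of the ladder (the floor normal and friction both act there and drop out).
Ladder weight 10.5×10 = 105 N acts at 1.975 m along the ladder; its horizontal arm is 1.975·cos52.3° = 1.208 m → τ = 126.8 N·m clockwise.
Worker: 86.1×10 = 861 N at 3.52 m → arm 2.153 m → τ = 1854 N·m clockwise.
Wall normal N acts horizontally at the top; its moment arm is the height L sinθ = 3.95·sin52.3° = 3.125 m, counterclockwise.
For rotational equilibrium, N × 3.125 = 1981, so N = 634 N.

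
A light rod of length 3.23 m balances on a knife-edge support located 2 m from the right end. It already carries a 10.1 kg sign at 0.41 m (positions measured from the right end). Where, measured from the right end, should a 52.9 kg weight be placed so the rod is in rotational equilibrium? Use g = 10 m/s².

x ≈ 2.3 m from the right end

Choose the knife-edge support (at 2 m from the right end) as the axis so the support reaction has zero arm there.
Sign: 10.1 × 10 = 101 N down at 0.41 m → arm 1.59 m, τ = 101 × 1.59 = 160.6 N·m clockwise.
Net moment of existing loads = 160.6 N·m clockwise.
The weight weighs 52.9 × 10 = 529 N and must supply an equal counterclockwise moment, so its lever arm about the knife-edge support is 160.6 / 529 = 0.304 m.
That puts it at 2 + 0.304 = 2.3 m from the right end.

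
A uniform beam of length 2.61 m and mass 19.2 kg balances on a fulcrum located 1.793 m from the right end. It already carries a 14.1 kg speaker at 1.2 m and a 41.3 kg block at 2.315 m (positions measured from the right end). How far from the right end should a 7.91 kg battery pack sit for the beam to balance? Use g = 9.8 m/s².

x ≈ 1.31 m from the right end

Sum moments about the fulcrum (at 1.793 m from the right end) (the support reaction has zero arm there).
Beam weight: 19.2 × 9.8 = 188.2 N down at 1.305 m → arm 0.488 m, τ = 188.2 × 0.488 = 91.84 N·m clockwise.
Speaker: 14.1 × 9.8 = 138.2 N down at 1.2 m → arm 0.593 m, τ = 138.2 × 0.593 = 81.95 N·m clockwise.
Block: 41.3 × 9.8 = 404.7 N down at 2.315 m → arm 0.522 m, τ = 404.7 × 0.522 = 211.3 N·m counterclockwise.
Net moment of existing loads = 37.51 N·m counterclockwise.
The battery pack weighs 7.91 × 9.8 = 77.52 N and must supply an equal clockwise moment, so its lever arm about the fulcrum is 37.51 / 77.52 = 0.484 m.
That puts it at 1.793 − 0.484 = 1.31 m from the right end.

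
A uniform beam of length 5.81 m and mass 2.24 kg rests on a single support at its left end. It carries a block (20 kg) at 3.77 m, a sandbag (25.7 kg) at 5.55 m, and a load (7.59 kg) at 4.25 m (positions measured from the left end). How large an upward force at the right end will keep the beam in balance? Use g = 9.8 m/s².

F ≈ 433 N

Taking torques about the left end:
Beam weight: 2.24 × 9.8 = 21.95 N down at 2.905 m → arm 2.905 m, τ = 21.95 × 2.905 = 63.76 N·m clockwise.
Block: 20 × 9.8 = 196 N down at 3.77 m → arm 3.77 m, τ = 196 × 3.77 = 738.9 N·m clockwise.
Sandbag: 25.7 × 9.8 = 251.9 N down at 5.55 m → arm 5.55 m, τ = 251.9 × 5.55 = 1398 N·m clockwise.
Load: 7.59 × 9.8 = 74.38 N down at 4.25 m → arm 4.25 m, τ = 74.38 × 4.25 = 316.1 N·m clockwise.
Net moment of the loads = 2517 N·m clockwise.
The upward force F acts at the right end, arm 5.81 m, giving F × 5.81 counterclockwise.
Balancing moments: F × 5.81 = 2517, giving F = 2517 / 5.81 = 433 N.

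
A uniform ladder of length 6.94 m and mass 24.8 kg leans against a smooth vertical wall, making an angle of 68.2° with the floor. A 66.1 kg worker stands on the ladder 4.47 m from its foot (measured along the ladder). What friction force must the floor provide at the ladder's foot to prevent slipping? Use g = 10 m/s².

f ≈ 220 N

Sum moments about the foot of the ladder (the floor normal and friction both act there and drop out).
Ladder weight 24.8×10 = 248 N acts at 3.47 m along the ladder; its horizontal arm is 3.47·cos68.2° = 1.289 m → τ = 319.7 N·m clockwise.
Worker: 66.1×10 = 661 N at 4.47 m → arm 1.66 m → τ = 1097 N·m clockwise.
Wall normal N acts horizontally at the top; its moment arm is the height L sinθ = 6.94·sin68.2° = 6.444 m, counterclockwise.
Setting net torque to zero: N × 6.444 = 1417 → N = 220 N.
ΣFx = 0: friction at the foot balances the wall's push, so f = N_wall = 220 N.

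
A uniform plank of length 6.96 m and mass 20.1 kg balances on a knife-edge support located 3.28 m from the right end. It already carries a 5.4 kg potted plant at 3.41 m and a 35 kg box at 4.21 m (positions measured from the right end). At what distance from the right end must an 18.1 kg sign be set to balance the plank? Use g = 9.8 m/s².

Take moments about the knife-edge support (at 3.28 m from the right end).
Beam weight: 20.1 × 9.8 = 197 N down at 3.48 m → arm 0.2 m, τ = 197 × 0.2 = 39.4 N·m counterclockwise.
Potted plant: 5.4 × 9.8 = 52.92 N down at 3.41 m → arm 0.13 m, τ = 52.92 × 0.13 = 6.88 N·m counterclockwise.
Box: 35 × 9.8 = 343 N down at 4.21 m → arm 0.93 m, τ = 343 × 0.93 = 319 N·m counterclockwise.
Net moment of existing loads = 365.3 N·m counterclockwise.
The sign weighs 18.1 × 9.8 = 177.4 N and must supply an equal clockwise moment, so its lever arm about the knife-edge support is 365.3 / 177.4 = 2.06 m.
That puts it at 3.28 − 2.06 = 1.22 m from the right end.

x ≈ 1.22 m from the right end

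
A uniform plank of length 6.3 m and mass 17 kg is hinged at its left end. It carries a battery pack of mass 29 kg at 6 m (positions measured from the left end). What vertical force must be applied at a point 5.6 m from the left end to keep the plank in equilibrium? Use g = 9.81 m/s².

Take moments about the left end.
Beam weight: 17 × 9.81 = 166.8 N down at 3.15 m → arm 3.15 m, τ = 166.8 × 3.15 = 525.4 N·m clockwise.
Battery pack: 29 × 9.81 = 284.5 N down at 6 m → arm 6 m, τ = 284.5 × 6 = 1707 N·m clockwise.
Net moment of the loads = 2232 N·m clockwise.
The upward force F acts at a point 5.6 m from the left end, arm 5.6 m, giving F × 5.6 counterclockwise.
Balancing moments: F × 5.6 = 2232, giving F = 2232 / 5.6 = 399 N.

F ≈ 399 N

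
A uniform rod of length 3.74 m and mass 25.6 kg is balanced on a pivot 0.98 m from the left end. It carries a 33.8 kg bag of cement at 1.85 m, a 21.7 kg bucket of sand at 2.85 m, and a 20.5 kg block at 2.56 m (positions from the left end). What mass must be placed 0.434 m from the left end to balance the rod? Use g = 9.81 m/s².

m ≈ 229 kg

Take moments about the pivot (at 0.98 m from the left end).
Beam weight: 25.6 × 9.81 = 251.1 N down at 1.87 m → arm 0.89 m, τ = 251.1 × 0.89 = 223.5 N·m clockwise.
Bag of cement: 33.8 × 9.81 = 331.6 N down at 1.85 m → arm 0.87 m, τ = 331.6 × 0.87 = 288.5 N·m clockwise.
Bucket of sand: 21.7 × 9.81 = 212.9 N down at 2.85 m → arm 1.87 m, τ = 212.9 × 1.87 = 398.1 N·m clockwise.
Block: 20.5 × 9.81 = 201.1 N down at 2.56 m → arm 1.58 m, τ = 201.1 × 1.58 = 317.7 N·m clockwise.
Net moment of known loads = 1228 N·m clockwise.
An unknown mass m at 0.434 m has arm 0.546 m; its moment is m·g·0.546 counterclockwise.
For rotational equilibrium, m × 9.81 × 0.546 = 1228, so m = 1228 / (9.81 × 0.546) = 229 kg.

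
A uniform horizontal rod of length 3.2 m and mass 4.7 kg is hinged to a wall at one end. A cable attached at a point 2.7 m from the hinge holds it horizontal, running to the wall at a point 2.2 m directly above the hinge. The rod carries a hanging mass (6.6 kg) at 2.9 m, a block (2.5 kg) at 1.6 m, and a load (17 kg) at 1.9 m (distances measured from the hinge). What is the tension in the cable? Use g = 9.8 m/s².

Taking torques about the hinge:
Beam weight: 4.7 × 9.8 = 46.06 N down at 1.6 m → arm 1.6 m, τ = 46.06 × 1.6 = 73.7 N·m clockwise.
Hanging mass: 6.6 × 9.8 = 64.68 N down at 2.9 m → arm 2.9 m, τ = 64.68 × 2.9 = 187.6 N·m clockwise.
Block: 2.5 × 9.8 = 24.5 N down at 1.6 m → arm 1.6 m, τ = 24.5 × 1.6 = 39.2 N·m clockwise.
Load: 17 × 9.8 = 166.6 N down at 1.9 m → arm 1.9 m, τ = 166.6 × 1.9 = 316.5 N·m clockwise.
Total clockwise load moment = 617 N·m.
The cable tension T acts at 2.7 m; only its component perpendicular to the rod, T sinθ, produces torque. sinθ = h/√(h²+d²) = 2.2/√(2.2²+2.7²) = 0.6317.
Balancing moments: T × 2.7 × 0.6317 = 617, giving T = 617 / 1.706 = 362 N.

T ≈ 362 N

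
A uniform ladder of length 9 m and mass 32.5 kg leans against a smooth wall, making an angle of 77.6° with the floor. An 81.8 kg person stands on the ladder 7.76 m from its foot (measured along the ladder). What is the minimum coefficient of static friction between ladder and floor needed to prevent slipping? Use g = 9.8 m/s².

μ_min ≈ 0.167

Taking torques about the foot of the ladder:
Ladder weight 32.5×9.8 = 318.5 N acts at 4.5 m along the ladder; its horizontal arm is 4.5·cos77.6° = 0.9663 m → τ = 307.8 N·m clockwise.
Person: 81.8×9.8 = 801.6 N at 7.76 m → arm 1.666 m → τ = 1335 N·m clockwise.
Wall normal N acts horizontally at the top; its moment arm is the height L sinθ = 9·sin77.6° = 8.79 m, counterclockwise.
For rotational equilibrium, N × 8.79 = 1643, so N = 186.9 N.
ΣFx = 0 ⇒ f = N_wall = 186.9 N. ΣFy = 0 ⇒ N_floor = 1120 N.
μ_min = f / N_floor = 186.9 / 1120 = 0.167.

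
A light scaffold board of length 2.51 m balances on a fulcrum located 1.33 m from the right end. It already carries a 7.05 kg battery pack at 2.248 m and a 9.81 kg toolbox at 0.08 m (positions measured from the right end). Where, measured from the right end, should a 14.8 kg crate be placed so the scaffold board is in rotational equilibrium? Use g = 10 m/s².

Take moments about the fulcrum (at 1.33 m from the right end).
Battery pack: 7.05 × 10 = 70.5 N down at 2.248 m → arm 0.918 m, τ = 70.5 × 0.918 = 64.72 N·m counterclockwise.
Toolbox: 9.81 × 10 = 98.1 N down at 0.08 m → arm 1.25 m, τ = 98.1 × 1.25 = 122.6 N·m clockwise.
Net moment of existing loads = 57.88 N·m clockwise.
The crate weighs 14.8 × 10 = 148 N and must supply an equal counterclockwise moment, so its lever arm about the fulcrum is 57.88 / 148 = 0.391 m.
That puts it at 1.33 + 0.391 = 1.72 m from the right end.

x ≈ 1.72 m from the right end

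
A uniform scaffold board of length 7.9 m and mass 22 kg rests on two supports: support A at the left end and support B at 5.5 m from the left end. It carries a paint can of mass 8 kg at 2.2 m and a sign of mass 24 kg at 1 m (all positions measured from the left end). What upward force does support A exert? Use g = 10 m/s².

Taking torques about support B:
Beam weight: 22 × 10 = 220 N down at 3.95 m → arm 1.55 m, τ = 220 × 1.55 = 341 N·m counterclockwise.
Paint can: 8 × 10 = 80 N down at 2.2 m → arm 3.3 m, τ = 80 × 3.3 = 264 N·m counterclockwise.
Sign: 24 × 10 = 240 N down at 1 m → arm 4.5 m, τ = 240 × 4.5 = 1080 N·m counterclockwise.
Net load moment about support B = 1685 N·m counterclockwise.
Reaction R at support A is upward at 0 m, arm 5.5 m → moment R × 5.5 clockwise.
Setting net torque to zero: R × 5.5 = 1685 → R = 306 N.

R_A ≈ 306 N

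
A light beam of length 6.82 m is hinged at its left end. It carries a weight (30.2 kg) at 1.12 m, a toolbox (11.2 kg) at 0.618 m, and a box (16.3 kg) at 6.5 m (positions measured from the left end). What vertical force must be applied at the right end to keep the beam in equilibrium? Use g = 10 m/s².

F ≈ 215 N

Choose the left end as the axis so the unknown pivot reaction has zero arm there.
Weight: 30.2 × 10 = 302 N down at 1.12 m → arm 1.12 m, τ = 302 × 1.12 = 338.2 N·m clockwise.
Toolbox: 11.2 × 10 = 112 N down at 0.618 m → arm 0.618 m, τ = 112 × 0.618 = 69.22 N·m clockwise.
Box: 16.3 × 10 = 163 N down at 6.5 m → arm 6.5 m, τ = 163 × 6.5 = 1060 N·m clockwise.
Net moment of the loads = 1467 N·m clockwise.
The upward force F acts at the right end, arm 6.82 m, giving F × 6.82 counterclockwise.
Στ = 0 ⇒ F × 6.82 = 1467 ⇒ F = 1467 / 6.82 = 215 N.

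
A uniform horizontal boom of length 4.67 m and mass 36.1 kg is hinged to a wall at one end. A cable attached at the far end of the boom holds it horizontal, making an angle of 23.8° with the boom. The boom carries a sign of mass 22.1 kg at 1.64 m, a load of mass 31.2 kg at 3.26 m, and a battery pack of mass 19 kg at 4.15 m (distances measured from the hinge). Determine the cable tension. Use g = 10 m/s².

T ≈ 1600 N

About the hinge:
Beam weight: 36.1 × 10 = 361 N down at 2.335 m → arm 2.335 m, τ = 361 × 2.335 = 842.9 N·m clockwise.
Sign: 22.1 × 10 = 221 N down at 1.64 m → arm 1.64 m, τ = 221 × 1.64 = 362.4 N·m clockwise.
Load: 31.2 × 10 = 312 N down at 3.26 m → arm 3.26 m, τ = 312 × 3.26 = 1017 N·m clockwise.
Battery pack: 19 × 10 = 190 N down at 4.15 m → arm 4.15 m, τ = 190 × 4.15 = 788.5 N·m clockwise.
Total clockwise load moment = 3011 N·m.
The cable tension T acts at 4.67 m; only its component perpendicular to the boom, T sinθ, produces torque. sin 23.8° = 0.4035.
Setting net torque to zero: T × 4.67 × 0.4035 = 3011 → T = 3011 / 1.884 = 1600 N.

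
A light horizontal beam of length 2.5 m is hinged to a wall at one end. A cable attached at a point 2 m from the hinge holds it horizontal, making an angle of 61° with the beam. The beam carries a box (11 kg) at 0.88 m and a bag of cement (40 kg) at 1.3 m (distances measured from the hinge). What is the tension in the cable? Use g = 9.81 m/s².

T ≈ 346 N

About the hinge:
Box: 11 × 9.81 = 107.9 N down at 0.88 m → arm 0.88 m, τ = 107.9 × 0.88 = 94.95 N·m clockwise.
Bag of cement: 40 × 9.81 = 392.4 N down at 1.3 m → arm 1.3 m, τ = 392.4 × 1.3 = 510.1 N·m clockwise.
Total clockwise load moment = 605.1 N·m.
The cable tension T acts at 2 m; only its component perpendicular to the beam, T sinθ, produces torque. sin 61° = 0.8746.
Στ = 0 ⇒ T × 2 × 0.8746 = 605.1 ⇒ T = 605.1 / 1.749 = 346 N.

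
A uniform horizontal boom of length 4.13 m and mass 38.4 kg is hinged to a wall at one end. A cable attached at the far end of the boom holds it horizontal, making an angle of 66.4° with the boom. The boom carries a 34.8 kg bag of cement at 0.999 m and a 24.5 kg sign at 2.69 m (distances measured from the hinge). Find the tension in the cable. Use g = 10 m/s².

T ≈ 476 N

About the hinge:
Beam weight: 38.4 × 10 = 384 N down at 2.065 m → arm 2.065 m, τ = 384 × 2.065 = 793 N·m clockwise.
Bag of cement: 34.8 × 10 = 348 N down at 0.999 m → arm 0.999 m, τ = 348 × 0.999 = 347.7 N·m clockwise.
Sign: 24.5 × 10 = 245 N down at 2.69 m → arm 2.69 m, τ = 245 × 2.69 = 659 N·m clockwise.
Total clockwise load moment = 1800 N·m.
The cable tension T acts at 4.13 m; only its component perpendicular to the boom, T sinθ, produces torque. sin 66.4° = 0.9164.
For rotational equilibrium, T × 4.13 × 0.9164 = 1800, so T = 1800 / 3.785 = 476 N.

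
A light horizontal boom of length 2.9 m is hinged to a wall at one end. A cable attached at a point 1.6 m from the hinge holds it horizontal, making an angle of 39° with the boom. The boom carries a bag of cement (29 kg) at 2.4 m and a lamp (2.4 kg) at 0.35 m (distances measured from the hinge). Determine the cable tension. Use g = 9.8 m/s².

T ≈ 686 N

About the hinge:
Bag of cement: 29 × 9.8 = 284.2 N down at 2.4 m → arm 2.4 m, τ = 284.2 × 2.4 = 682.1 N·m clockwise.
Lamp: 2.4 × 9.8 = 23.52 N down at 0.35 m → arm 0.35 m, τ = 23.52 × 0.35 = 8.232 N·m clockwise.
Total clockwise load moment = 690.3 N·m.
The cable tension T acts at 1.6 m; only its component perpendicular to the boom, T sinθ, produces torque. sin 39° = 0.6293.
Balancing moments: T × 1.6 × 0.6293 = 690.3, giving T = 690.3 / 1.007 = 686 N.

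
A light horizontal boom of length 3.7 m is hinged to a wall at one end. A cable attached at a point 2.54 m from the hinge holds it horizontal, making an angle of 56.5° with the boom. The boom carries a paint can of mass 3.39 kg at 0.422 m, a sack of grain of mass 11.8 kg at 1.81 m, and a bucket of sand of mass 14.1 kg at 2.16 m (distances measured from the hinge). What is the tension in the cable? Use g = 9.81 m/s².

About the hinge:
Paint can: 3.39 × 9.81 = 33.26 N down at 0.422 m → arm 0.422 m, τ = 33.26 × 0.422 = 14.04 N·m clockwise.
Sack of grain: 11.8 × 9.81 = 115.8 N down at 1.81 m → arm 1.81 m, τ = 115.8 × 1.81 = 209.6 N·m clockwise.
Bucket of sand: 14.1 × 9.81 = 138.3 N down at 2.16 m → arm 2.16 m, τ = 138.3 × 2.16 = 298.7 N·m clockwise.
Total clockwise load moment = 522.3 N·m.
The cable tension T acts at 2.54 m; only its component perpendicular to the boom, T sinθ, produces torque. sin 56.5° = 0.8339.
Στ = 0 ⇒ T × 2.54 × 0.8339 = 522.3 ⇒ T = 522.3 / 2.118 = 247 N.

T ≈ 247 N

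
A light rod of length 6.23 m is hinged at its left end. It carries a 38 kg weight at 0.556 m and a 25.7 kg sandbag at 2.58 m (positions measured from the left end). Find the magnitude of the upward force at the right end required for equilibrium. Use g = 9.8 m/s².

Sum moments about the left end (the unknown pivot reaction has zero arm there).
Weight: 38 × 9.8 = 372.4 N down at 0.556 m → arm 0.556 m, τ = 372.4 × 0.556 = 207.1 N·m clockwise.
Sandbag: 25.7 × 9.8 = 251.9 N down at 2.58 m → arm 2.58 m, τ = 251.9 × 2.58 = 649.9 N·m clockwise.
Net moment of the loads = 857 N·m clockwise.
The upward force F acts at the right end, arm 6.23 m, giving F × 6.23 counterclockwise.
Setting net torque to zero: F × 6.23 = 857 → F = 857 / 6.23 = 138 N.

F ≈ 138 N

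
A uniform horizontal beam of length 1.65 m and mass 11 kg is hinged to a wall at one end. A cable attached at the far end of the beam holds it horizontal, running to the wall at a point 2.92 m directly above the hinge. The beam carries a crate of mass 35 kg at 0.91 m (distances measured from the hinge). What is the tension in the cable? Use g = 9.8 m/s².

Sum moments about the hinge (the unknown hinge reaction has zero arm there).
Beam weight: 11 × 9.8 = 107.8 N down at 0.825 m → arm 0.825 m, τ = 107.8 × 0.825 = 88.93 N·m clockwise.
Crate: 35 × 9.8 = 343 N down at 0.91 m → arm 0.91 m, τ = 343 × 0.91 = 312.1 N·m clockwise.
Total clockwise load moment = 401 N·m.
The cable tension T acts at 1.65 m; only its component perpendicular to the beam, T sinθ, produces torque. sinθ = h/√(h²+d²) = 2.92/√(2.92²+1.65²) = 0.8706.
Setting net torque to zero: T × 1.65 × 0.8706 = 401 → T = 401 / 1.436 = 279 N.

T ≈ 279 N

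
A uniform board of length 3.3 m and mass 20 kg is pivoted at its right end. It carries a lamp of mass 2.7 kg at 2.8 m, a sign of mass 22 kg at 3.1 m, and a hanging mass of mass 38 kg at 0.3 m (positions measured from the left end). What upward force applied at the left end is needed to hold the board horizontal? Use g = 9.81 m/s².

Taking torques about the right end:
Beam weight: 20 × 9.81 = 196.2 N down at 1.65 m → arm 1.65 m, τ = 196.2 × 1.65 = 323.7 N·m counterclockwise.
Lamp: 2.7 × 9.81 = 26.49 N down at 2.8 m → arm 0.5 m, τ = 26.49 × 0.5 = 13.24 N·m counterclockwise.
Sign: 22 × 9.81 = 215.8 N down at 3.1 m → arm 0.2 m, τ = 215.8 × 0.2 = 43.16 N·m counterclockwise.
Hanging mass: 38 × 9.81 = 372.8 N down at 0.3 m → arm 3 m, τ = 372.8 × 3 = 1118 N·m counterclockwise.
Net moment of the loads = 1498 N·m counterclockwise.
The upward force F acts at the left end, arm 3.3 m, giving F × 3.3 clockwise.
For rotational equilibrium, F × 3.3 = 1498, so F = 1498 / 3.3 = 454 N.

F ≈ 454 N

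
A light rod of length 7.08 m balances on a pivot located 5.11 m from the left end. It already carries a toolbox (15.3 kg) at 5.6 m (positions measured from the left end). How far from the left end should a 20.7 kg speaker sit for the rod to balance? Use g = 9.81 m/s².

x ≈ 4.75 m from the left end

Taking torques about the pivot (at 5.11 m from the left end):
Toolbox: 15.3 × 9.81 = 150.1 N down at 5.6 m → arm 0.49 m, τ = 150.1 × 0.49 = 73.55 N·m clockwise.
Net moment of existing loads = 73.55 N·m clockwise.
The speaker weighs 20.7 × 9.81 = 203.1 N and must supply an equal counterclockwise moment, so its lever arm about the pivot is 73.55 / 203.1 = 0.362 m.
That puts it at 5.11 − 0.362 = 4.75 m from the left end.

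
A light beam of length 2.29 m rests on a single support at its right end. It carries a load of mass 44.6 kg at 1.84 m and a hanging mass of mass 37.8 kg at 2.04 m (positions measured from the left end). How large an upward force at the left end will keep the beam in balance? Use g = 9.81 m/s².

Taking torques about the right end:
Load: 44.6 × 9.81 = 437.5 N down at 1.84 m → arm 0.45 m, τ = 437.5 × 0.45 = 196.9 N·m counterclockwise.
Hanging mass: 37.8 × 9.81 = 370.8 N down at 2.04 m → arm 0.25 m, τ = 370.8 × 0.25 = 92.7 N·m counterclockwise.
Net moment of the loads = 289.6 N·m counterclockwise.
The upward force F acts at the left end, arm 2.29 m, giving F × 2.29 clockwise.
Setting net torque to zero: F × 2.29 = 289.6 → F = 289.6 / 2.29 = 126 N.

F ≈ 126 N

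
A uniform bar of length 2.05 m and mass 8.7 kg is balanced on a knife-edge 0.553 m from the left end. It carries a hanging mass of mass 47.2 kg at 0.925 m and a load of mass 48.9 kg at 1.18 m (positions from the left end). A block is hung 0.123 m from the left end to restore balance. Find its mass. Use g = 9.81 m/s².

m ≈ 122 kg

About the knife-edge (at 0.553 m from the left end):
Beam weight: 8.7 × 9.81 = 85.35 N down at 1.025 m → arm 0.472 m, τ = 85.35 × 0.472 = 40.29 N·m clockwise.
Hanging mass: 47.2 × 9.81 = 463 N down at 0.925 m → arm 0.372 m, τ = 463 × 0.372 = 172.2 N·m clockwise.
Load: 48.9 × 9.81 = 479.7 N down at 1.18 m → arm 0.627 m, τ = 479.7 × 0.627 = 300.8 N·m clockwise.
Net moment of known loads = 513.3 N·m clockwise.
An unknown mass m at 0.123 m has arm 0.43 m; its moment is m·g·0.43 counterclockwise.
For rotational equilibrium, m × 9.81 × 0.43 = 513.3, so m = 513.3 / (9.81 × 0.43) = 122 kg.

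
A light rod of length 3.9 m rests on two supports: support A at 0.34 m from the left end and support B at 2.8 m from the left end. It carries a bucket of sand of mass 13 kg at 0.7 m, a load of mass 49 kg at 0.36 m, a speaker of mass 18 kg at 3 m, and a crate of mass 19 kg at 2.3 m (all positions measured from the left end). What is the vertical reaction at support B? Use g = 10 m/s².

R_B ≈ 369 N

Choose support A as the axis so its reaction then has zero moment arm.
Bucket of sand: 13 × 10 = 130 N down at 0.7 m → arm 0.36 m, τ = 130 × 0.36 = 46.8 N·m clockwise.
Load: 49 × 10 = 490 N down at 0.36 m → arm 0.02 m, τ = 490 × 0.02 = 9.8 N·m clockwise.
Speaker: 18 × 10 = 180 N down at 3 m → arm 2.66 m, τ = 180 × 2.66 = 478.8 N·m clockwise.
Crate: 19 × 10 = 190 N down at 2.3 m → arm 1.96 m, τ = 190 × 1.96 = 372.4 N·m clockwise.
Net load moment about support A = 907.8 N·m clockwise.
Reaction R at support B is upward at 2.8 m, arm 2.46 m → moment R × 2.46 counterclockwise.
Setting net torque to zero: R × 2.46 = 907.8 → R = 369 N.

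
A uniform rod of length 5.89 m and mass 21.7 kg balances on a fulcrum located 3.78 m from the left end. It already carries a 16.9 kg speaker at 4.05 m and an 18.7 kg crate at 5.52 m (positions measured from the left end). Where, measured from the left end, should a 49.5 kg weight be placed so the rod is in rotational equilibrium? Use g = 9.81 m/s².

x ≈ 3.4 m from the left end

Take moments about the fulcrum (at 3.78 m from the left end).
Beam weight: 21.7 × 9.81 = 212.9 N down at 2.945 m → arm 0.835 m, τ = 212.9 × 0.835 = 177.8 N·m counterclockwise.
Speaker: 16.9 × 9.81 = 165.8 N down at 4.05 m → arm 0.27 m, τ = 165.8 × 0.27 = 44.77 N·m clockwise.
Crate: 18.7 × 9.81 = 183.4 N down at 5.52 m → arm 1.74 m, τ = 183.4 × 1.74 = 319.1 N·m clockwise.
Net moment of existing loads = 186.1 N·m clockwise.
The weight weighs 49.5 × 9.81 = 485.6 N and must supply an equal counterclockwise moment, so its lever arm about the fulcrum is 186.1 / 485.6 = 0.383 m.
That puts it at 3.78 − 0.383 = 3.4 m from the left end.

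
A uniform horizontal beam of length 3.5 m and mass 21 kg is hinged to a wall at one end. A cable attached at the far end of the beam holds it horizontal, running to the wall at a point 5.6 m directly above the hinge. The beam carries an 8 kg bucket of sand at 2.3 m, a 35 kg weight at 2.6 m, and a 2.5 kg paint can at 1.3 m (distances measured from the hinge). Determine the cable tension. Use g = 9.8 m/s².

T ≈ 493 N

Sum moments about the hinge (the unknown hinge reaction has zero arm there).
Beam weight: 21 × 9.8 = 205.8 N down at 1.75 m → arm 1.75 m, τ = 205.8 × 1.75 = 360.2 N·m clockwise.
Bucket of sand: 8 × 9.8 = 78.4 N down at 2.3 m → arm 2.3 m, τ = 78.4 × 2.3 = 180.3 N·m clockwise.
Weight: 35 × 9.8 = 343 N down at 2.6 m → arm 2.6 m, τ = 343 × 2.6 = 891.8 N·m clockwise.
Paint can: 2.5 × 9.8 = 24.5 N down at 1.3 m → arm 1.3 m, τ = 24.5 × 1.3 = 31.85 N·m clockwise.
Total clockwise load moment = 1464 N·m.
The cable tension T acts at 3.5 m; only its component perpendicular to the beam, T sinθ, produces torque. sinθ = h/√(h²+d²) = 5.6/√(5.6²+3.5²) = 0.848.
Στ = 0 ⇒ T × 3.5 × 0.848 = 1464 ⇒ T = 1464 / 2.968 = 493 N.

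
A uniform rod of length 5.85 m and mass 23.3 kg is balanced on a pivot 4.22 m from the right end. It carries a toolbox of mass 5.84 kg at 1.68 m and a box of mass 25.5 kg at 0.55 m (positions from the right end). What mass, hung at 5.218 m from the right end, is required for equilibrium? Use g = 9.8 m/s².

m ≈ 139 kg

About the pivot (at 4.22 m from the right end):
Beam weight: 23.3 × 9.8 = 228.3 N down at 2.925 m → arm 1.295 m, τ = 228.3 × 1.295 = 295.6 N·m clockwise.
Toolbox: 5.84 × 9.8 = 57.23 N down at 1.68 m → arm 2.54 m, τ = 57.23 × 2.54 = 145.4 N·m clockwise.
Box: 25.5 × 9.8 = 249.9 N down at 0.55 m → arm 3.67 m, τ = 249.9 × 3.67 = 917.1 N·m clockwise.
Net moment of known loads = 1358 N·m clockwise.
An unknown mass m at 5.218 m has arm 0.998 m; its moment is m·g·0.998 counterclockwise.
Setting net torque to zero: m × 9.8 × 0.998 = 1358 → m = 1358 / (9.8 × 0.998) = 139 kg.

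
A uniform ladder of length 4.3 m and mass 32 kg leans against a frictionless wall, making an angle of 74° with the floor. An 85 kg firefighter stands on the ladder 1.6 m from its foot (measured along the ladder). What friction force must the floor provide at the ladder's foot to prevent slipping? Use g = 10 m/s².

Sum moments about the foot of the ladder (the floor normal and friction both act there and drop out).
Ladder weight 32×10 = 320 N acts at 2.15 m along the ladder; its horizontal arm is 2.15·cos74° = 0.5926 m → τ = 189.6 N·m clockwise.
Firefighter: 85×10 = 850 N at 1.6 m → arm 0.441 m → τ = 374.9 N·m clockwise.
Wall normal N acts horizontally at the top; its moment arm is the height L sinθ = 4.3·sin74° = 4.133 m, counterclockwise.
Balancing moments: N × 4.133 = 564.5, giving N = 137 N.
ΣFx = 0: friction at the foot balances the wall's push, so f = N_wall = 137 N.

f ≈ 137 N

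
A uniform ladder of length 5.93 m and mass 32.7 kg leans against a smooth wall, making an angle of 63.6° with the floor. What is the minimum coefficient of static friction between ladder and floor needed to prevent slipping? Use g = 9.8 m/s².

μ_min ≈ 0.248

Take moments about the foot of the ladder.
Ladder weight 32.7×9.8 = 320.5 N acts at 2.965 m along the ladder; its horizontal arm is 2.965·cos63.6° = 1.318 m → τ = 422.4 N·m clockwise.
Wall normal N acts horizontally at the top; its moment arm is the height L sinθ = 5.93·sin63.6° = 5.312 m, counterclockwise.
Setting net torque to zero: N × 5.312 = 422.4 → N = 79.52 N.
ΣFx = 0 ⇒ f = N_wall = 79.52 N. ΣFy = 0 ⇒ N_floor = 320.5 N.
μ_min = f / N_floor = 79.52 / 320.5 = 0.248.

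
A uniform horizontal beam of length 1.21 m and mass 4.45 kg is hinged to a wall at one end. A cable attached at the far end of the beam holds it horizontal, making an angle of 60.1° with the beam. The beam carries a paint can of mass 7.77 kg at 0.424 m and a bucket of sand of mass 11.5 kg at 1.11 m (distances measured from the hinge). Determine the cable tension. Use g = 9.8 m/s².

Choose the hinge as the axis so the unknown hinge reaction has zero arm there.
Beam weight: 4.45 × 9.8 = 43.61 N down at 0.605 m → arm 0.605 m, τ = 43.61 × 0.605 = 26.38 N·m clockwise.
Paint can: 7.77 × 9.8 = 76.15 N down at 0.424 m → arm 0.424 m, τ = 76.15 × 0.424 = 32.29 N·m clockwise.
Bucket of sand: 11.5 × 9.8 = 112.7 N down at 1.11 m → arm 1.11 m, τ = 112.7 × 1.11 = 125.1 N·m clockwise.
Total clockwise load moment = 183.8 N·m.
The cable tension T acts at 1.21 m; only its component perpendicular to the beam, T sinθ, produces torque. sin 60.1° = 0.8669.
Setting net torque to zero: T × 1.21 × 0.8669 = 183.8 → T = 183.8 / 1.049 = 175 N.

T ≈ 175 N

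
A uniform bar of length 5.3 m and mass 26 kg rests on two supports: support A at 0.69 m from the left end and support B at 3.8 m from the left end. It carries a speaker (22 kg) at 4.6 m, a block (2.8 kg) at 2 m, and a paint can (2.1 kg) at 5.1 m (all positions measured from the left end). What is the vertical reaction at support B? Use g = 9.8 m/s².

R_B ≈ 472 N

Choose support A as the axis so its reaction then has zero moment arm.
Beam weight: 26 × 9.8 = 254.8 N down at 2.65 m → arm 1.96 m, τ = 254.8 × 1.96 = 499.4 N·m clockwise.
Speaker: 22 × 9.8 = 215.6 N down at 4.6 m → arm 3.91 m, τ = 215.6 × 3.91 = 843 N·m clockwise.
Block: 2.8 × 9.8 = 27.44 N down at 2 m → arm 1.31 m, τ = 27.44 × 1.31 = 35.95 N·m clockwise.
Paint can: 2.1 × 9.8 = 20.58 N down at 5.1 m → arm 4.41 m, τ = 20.58 × 4.41 = 90.76 N·m clockwise.
Net load moment about support A = 1469 N·m clockwise.
Reaction R at support B is upward at 3.8 m, arm 3.11 m → moment R × 3.11 counterclockwise.
Στ = 0 ⇒ R × 3.11 = 1469 ⇒ R = 472 N.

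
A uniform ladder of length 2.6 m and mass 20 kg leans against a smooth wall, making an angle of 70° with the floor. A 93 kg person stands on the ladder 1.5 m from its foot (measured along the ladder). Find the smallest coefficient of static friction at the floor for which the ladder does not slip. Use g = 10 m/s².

Choose the foot of the ladder as the axis so the floor normal and friction both act there and drop out.
Ladder weight 20×10 = 200 N acts at 1.3 m along the ladder; its horizontal arm is 1.3·cos70° = 0.4446 m → τ = 88.92 N·m clockwise.
Person: 93×10 = 930 N at 1.5 m → arm 0.513 m → τ = 477.1 N·m clockwise.
Wall normal N acts horizontally at the top; its moment arm is the height L sinθ = 2.6·sin70° = 2.443 m, counterclockwise.
Balancing moments: N × 2.443 = 566, giving N = 231.7 N.
ΣFx = 0 ⇒ f = N_wall = 231.7 N. ΣFy = 0 ⇒ N_floor = 1130 N.
μ_min = f / N_floor = 231.7 / 1130 = 0.205.

μ_min ≈ 0.205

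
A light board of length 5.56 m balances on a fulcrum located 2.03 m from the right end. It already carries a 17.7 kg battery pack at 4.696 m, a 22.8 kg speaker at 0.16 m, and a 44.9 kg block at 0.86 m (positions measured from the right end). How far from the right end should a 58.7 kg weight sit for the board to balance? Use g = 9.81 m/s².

x ≈ 2.85 m from the right end

Taking torques about the fulcrum (at 2.03 m from the right end):
Battery pack: 17.7 × 9.81 = 173.6 N down at 4.696 m → arm 2.666 m, τ = 173.6 × 2.666 = 462.8 N·m counterclockwise.
Speaker: 22.8 × 9.81 = 223.7 N down at 0.16 m → arm 1.87 m, τ = 223.7 × 1.87 = 418.3 N·m clockwise.
Block: 44.9 × 9.81 = 440.5 N down at 0.86 m → arm 1.17 m, τ = 440.5 × 1.17 = 515.4 N·m clockwise.
Net moment of existing loads = 470.9 N·m clockwise.
The weight weighs 58.7 × 9.81 = 575.8 N and must supply an equal counterclockwise moment, so its lever arm about the fulcrum is 470.9 / 575.8 = 0.818 m.
That puts it at 2.03 + 0.818 = 2.85 m from the right end.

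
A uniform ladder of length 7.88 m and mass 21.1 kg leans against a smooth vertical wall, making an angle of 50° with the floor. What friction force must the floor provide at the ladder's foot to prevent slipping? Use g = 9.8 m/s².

f ≈ 86.8 N

Choose the foot of the ladder as the axis so the floor normal and friction both act there and drop out.
Ladder weight 21.1×9.8 = 206.8 N acts at 3.94 m along the ladder; its horizontal arm is 3.94·cos50° = 2.533 m → τ = 523.8 N·m clockwise.
Wall normal N acts horizontally at the top; its moment arm is the height L sinθ = 7.88·sin50° = 6.036 m, counterclockwise.
Setting net torque to zero: N × 6.036 = 523.8 → N = 86.8 N.
ΣFx = 0: friction at the foot balances the wall's push, so f = N_wall = 86.8 N.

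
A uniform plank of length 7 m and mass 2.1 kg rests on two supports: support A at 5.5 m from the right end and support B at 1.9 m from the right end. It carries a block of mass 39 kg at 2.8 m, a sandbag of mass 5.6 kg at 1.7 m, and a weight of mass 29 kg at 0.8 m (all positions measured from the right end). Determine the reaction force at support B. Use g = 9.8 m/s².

R_B ≈ 727 N

About support A:
Beam weight: 2.1 × 9.8 = 20.58 N down at 3.5 m → arm 2 m, τ = 20.58 × 2 = 41.16 N·m clockwise.
Block: 39 × 9.8 = 382.2 N down at 2.8 m → arm 2.7 m, τ = 382.2 × 2.7 = 1032 N·m clockwise.
Sandbag: 5.6 × 9.8 = 54.88 N down at 1.7 m → arm 3.8 m, τ = 54.88 × 3.8 = 208.5 N·m clockwise.
Weight: 29 × 9.8 = 284.2 N down at 0.8 m → arm 4.7 m, τ = 284.2 × 4.7 = 1336 N·m clockwise.
Net load moment about support A = 2618 N·m clockwise.
Reaction R at support B is upward at 1.9 m, arm 3.6 m → moment R × 3.6 counterclockwise.
Setting net torque to zero: R × 3.6 = 2618 → R = 727 N.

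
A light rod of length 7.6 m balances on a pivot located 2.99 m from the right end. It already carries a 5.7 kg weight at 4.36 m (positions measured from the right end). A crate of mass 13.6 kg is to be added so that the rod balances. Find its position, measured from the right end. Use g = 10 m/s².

Sum moments about the pivot (at 2.99 m from the right end) (the support reaction has zero arm there).
Weight: 5.7 × 10 = 57 N down at 4.36 m → arm 1.37 m, τ = 57 × 1.37 = 78.09 N·m counterclockwise.
Net moment of existing loads = 78.09 N·m counterclockwise.
The crate weighs 13.6 × 10 = 136 N and must supply an equal clockwise moment, so its lever arm about the pivot is 78.09 / 136 = 0.574 m.
That puts it at 2.99 − 0.574 = 2.42 m from the right end.

x ≈ 2.42 m from the right end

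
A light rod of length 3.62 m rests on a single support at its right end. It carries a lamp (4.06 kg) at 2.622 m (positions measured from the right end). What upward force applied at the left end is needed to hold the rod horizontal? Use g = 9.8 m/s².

Take moments about the right end.
Lamp: 4.06 × 9.8 = 39.79 N down at 2.622 m → arm 2.622 m, τ = 39.79 × 2.622 = 104.3 N·m counterclockwise.
Net moment of the loads = 104.3 N·m counterclockwise.
The upward force F acts at the left end, arm 3.62 m, giving F × 3.62 clockwise.
Στ = 0 ⇒ F × 3.62 = 104.3 ⇒ F = 104.3 / 3.62 = 28.8 N.

F ≈ 28.8 N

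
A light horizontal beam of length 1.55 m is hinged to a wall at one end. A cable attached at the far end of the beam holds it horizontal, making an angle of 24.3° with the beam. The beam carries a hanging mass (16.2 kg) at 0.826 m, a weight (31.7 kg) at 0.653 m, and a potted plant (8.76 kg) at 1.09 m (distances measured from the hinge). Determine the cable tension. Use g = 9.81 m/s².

Sum moments about the hinge (the unknown hinge reaction has zero arm there).
Hanging mass: 16.2 × 9.81 = 158.9 N down at 0.826 m → arm 0.826 m, τ = 158.9 × 0.826 = 131.3 N·m clockwise.
Weight: 31.7 × 9.81 = 311 N down at 0.653 m → arm 0.653 m, τ = 311 × 0.653 = 203.1 N·m clockwise.
Potted plant: 8.76 × 9.81 = 85.94 N down at 1.09 m → arm 1.09 m, τ = 85.94 × 1.09 = 93.67 N·m clockwise.
Total clockwise load moment = 428.1 N·m.
The cable tension T acts at 1.55 m; only its component perpendicular to the beam, T sinθ, produces torque. sin 24.3° = 0.4115.
Στ = 0 ⇒ T × 1.55 × 0.4115 = 428.1 ⇒ T = 428.1 / 0.6378 = 671 N.

T ≈ 671 N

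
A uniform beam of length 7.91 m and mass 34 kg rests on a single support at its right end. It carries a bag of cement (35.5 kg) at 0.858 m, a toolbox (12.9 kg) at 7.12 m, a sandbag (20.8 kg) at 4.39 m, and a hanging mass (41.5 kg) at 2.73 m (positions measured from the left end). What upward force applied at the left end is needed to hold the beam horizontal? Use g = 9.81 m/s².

Taking torques about the right end:
Beam weight: 34 × 9.81 = 333.5 N down at 3.955 m → arm 3.955 m, τ = 333.5 × 3.955 = 1319 N·m counterclockwise.
Bag of cement: 35.5 × 9.81 = 348.3 N down at 0.858 m → arm 7.052 m, τ = 348.3 × 7.052 = 2456 N·m counterclockwise.
Toolbox: 12.9 × 9.81 = 126.5 N down at 7.12 m → arm 0.79 m, τ = 126.5 × 0.79 = 99.94 N·m counterclockwise.
Sandbag: 20.8 × 9.81 = 204 N down at 4.39 m → arm 3.52 m, τ = 204 × 3.52 = 718.1 N·m counterclockwise.
Hanging mass: 41.5 × 9.81 = 407.1 N down at 2.73 m → arm 5.18 m, τ = 407.1 × 5.18 = 2109 N·m counterclockwise.
Net moment of the loads = 6702 N·m counterclockwise.
The upward force F acts at the left end, arm 7.91 m, giving F × 7.91 clockwise.
For rotational equilibrium, F × 7.91 = 6702, so F = 6702 / 7.91 = 847 N.

F ≈ 847 N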